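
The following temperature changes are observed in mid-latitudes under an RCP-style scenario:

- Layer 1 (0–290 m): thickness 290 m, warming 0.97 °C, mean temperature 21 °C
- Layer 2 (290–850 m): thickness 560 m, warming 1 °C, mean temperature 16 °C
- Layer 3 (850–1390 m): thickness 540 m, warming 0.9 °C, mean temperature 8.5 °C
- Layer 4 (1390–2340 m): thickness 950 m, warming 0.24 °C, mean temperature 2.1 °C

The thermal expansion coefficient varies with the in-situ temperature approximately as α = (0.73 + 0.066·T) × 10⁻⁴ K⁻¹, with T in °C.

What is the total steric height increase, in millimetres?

Layer 1: α = (0.73 + 0.066×21)×10⁻⁴ = 2.116×10⁻⁴ K⁻¹
Layer 2: α = (0.73 + 0.066×16)×10⁻⁴ = 1.786×10⁻⁴ K⁻¹
Layer 3: α = (0.73 + 0.066×8.5)×10⁻⁴ = 1.291×10⁻⁴ K⁻¹
Layer 4: α = (0.73 + 0.066×2.1)×10⁻⁴ = 0.8686×10⁻⁴ K⁻¹
290 × 2.116×10⁻⁴ × 0.97 = 0.05952308 m
1.786×10⁻⁴ × 1 × 560 = 0.100016 m
Layer 3: 1.291×10⁻⁴ × 0.9 × 540 = 0.0627426 m
1390–2340 m: 950 × 0.8686×10⁻⁴ × 0.24 = 0.01980408 m
Δh = 0.05952308 + 0.100016 + 0.0627426 + 0.01980408 = 0.24208576 m ≈ 242 mm

242 mm of thermosteric rise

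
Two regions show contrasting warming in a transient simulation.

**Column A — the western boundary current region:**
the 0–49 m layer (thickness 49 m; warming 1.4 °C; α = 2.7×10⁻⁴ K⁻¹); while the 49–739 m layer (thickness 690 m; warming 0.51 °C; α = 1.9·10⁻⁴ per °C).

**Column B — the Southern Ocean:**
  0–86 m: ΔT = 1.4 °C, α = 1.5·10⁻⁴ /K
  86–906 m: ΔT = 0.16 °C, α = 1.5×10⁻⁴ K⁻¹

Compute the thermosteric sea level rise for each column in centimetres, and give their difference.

A: 8.54 cm; B: 3.77 cm; difference 4.76 cm

A Layer 1: 49 × 2.7×10⁻⁴ × 1.4 = 0.018522 m
A 49–739 m: 690 × 1.9×10⁻⁴ × 0.51 = 0.066861 m
A total: 0.085383 m
B 0–86 m: 1.4 × 86 × 1.5×10⁻⁴ = 0.01806 m
B 1.5×10⁻⁴ × 820 × 0.16 = 0.01968 m
B total: 0.03774 m
Difference: 0.085383 − 0.03774 = 0.047643 m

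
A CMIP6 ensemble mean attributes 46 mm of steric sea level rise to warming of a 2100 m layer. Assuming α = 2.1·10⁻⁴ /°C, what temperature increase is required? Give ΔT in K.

ΔT = Δh/(αH) = 0.046 / (2.1×10⁻⁴ × 2100) ≈ 0.1043 K

about 0.10 K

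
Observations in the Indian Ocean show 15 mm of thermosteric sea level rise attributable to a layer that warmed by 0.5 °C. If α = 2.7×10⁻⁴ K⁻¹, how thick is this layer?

H = Δh/(αΔT) = 0.015 / (2.7×10⁻⁴ × 0.5) ≈ 111.1 m

about 111 m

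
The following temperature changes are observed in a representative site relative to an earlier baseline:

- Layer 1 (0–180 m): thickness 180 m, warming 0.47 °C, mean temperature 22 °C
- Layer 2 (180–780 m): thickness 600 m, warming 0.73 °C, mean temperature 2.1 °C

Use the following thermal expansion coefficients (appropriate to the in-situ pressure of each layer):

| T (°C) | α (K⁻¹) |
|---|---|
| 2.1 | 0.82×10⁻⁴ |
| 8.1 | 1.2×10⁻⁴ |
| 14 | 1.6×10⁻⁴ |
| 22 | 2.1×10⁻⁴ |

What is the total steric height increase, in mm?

Layer 1 at 22 °C → α = 2.1×10⁻⁴ K⁻¹
Layer 2 at 2.1 °C → α = 0.82×10⁻⁴ K⁻¹
Layer 1: 180 × 2.1×10⁻⁴ × 0.47 = 0.017766 m
Layer 2: 0.73 × 0.82×10⁻⁴ × 600 = 0.035916 m
Δh = 0.017766 + 0.035916 = 0.053682 m

53.7 mm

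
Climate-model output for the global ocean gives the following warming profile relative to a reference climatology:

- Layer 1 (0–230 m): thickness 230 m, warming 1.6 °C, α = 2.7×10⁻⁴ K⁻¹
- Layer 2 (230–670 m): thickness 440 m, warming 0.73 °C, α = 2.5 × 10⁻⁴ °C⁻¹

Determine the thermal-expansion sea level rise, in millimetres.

180 mm

230 × 1.6 × 2.7×10⁻⁴ = 0.09936 m
230–670 m: 440 × 0.73 × 2.5×10⁻⁴ = 0.08030 m
Δh = 0.09936 + 0.08030 = 0.17966 m ≈ 180 mm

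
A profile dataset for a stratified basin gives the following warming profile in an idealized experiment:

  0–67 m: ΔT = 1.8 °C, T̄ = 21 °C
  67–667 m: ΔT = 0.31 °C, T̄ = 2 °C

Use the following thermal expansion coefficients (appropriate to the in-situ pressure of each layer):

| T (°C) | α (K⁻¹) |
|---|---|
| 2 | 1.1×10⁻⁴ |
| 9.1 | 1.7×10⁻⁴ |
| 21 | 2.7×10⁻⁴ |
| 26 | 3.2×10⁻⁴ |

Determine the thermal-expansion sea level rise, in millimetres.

53 mm

Layer 1 at 21 °C → α = 2.7×10⁻⁴ K⁻¹
Layer 2 at 2 °C → α = 1.1×10⁻⁴ K⁻¹
Layer 1: 1.8 × 2.7×10⁻⁴ × 67 = 0.032562 m
Layer 2: 0.31 × 1.1×10⁻⁴ × 600 = 0.02046 m
Δh = 0.032562 + 0.02046 = 0.053022 m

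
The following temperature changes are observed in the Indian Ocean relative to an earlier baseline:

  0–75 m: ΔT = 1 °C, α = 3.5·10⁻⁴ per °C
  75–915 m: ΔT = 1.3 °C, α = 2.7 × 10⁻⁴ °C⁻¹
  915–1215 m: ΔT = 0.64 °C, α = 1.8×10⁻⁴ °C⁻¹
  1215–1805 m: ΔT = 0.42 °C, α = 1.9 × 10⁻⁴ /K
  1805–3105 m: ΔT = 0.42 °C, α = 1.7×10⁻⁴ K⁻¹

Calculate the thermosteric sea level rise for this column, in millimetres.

0–75 m: 1 × 75 × 3.5×10⁻⁴ = 0.02625 m
75–915 m: 840 × 2.7×10⁻⁴ × 1.3 = 0.29484 m
915–1215 m: 300 × 1.8×10⁻⁴ × 0.64 = 0.03456 m
1.9×10⁻⁴ × 0.42 × 590 = 0.047082 m
1.7×10⁻⁴ × 1300 × 0.42 = 0.09282 m
Δh = 0.02625 + 0.29484 + 0.03456 + 0.047082 + 0.09282 = 0.495552 m

Δh = 500 mm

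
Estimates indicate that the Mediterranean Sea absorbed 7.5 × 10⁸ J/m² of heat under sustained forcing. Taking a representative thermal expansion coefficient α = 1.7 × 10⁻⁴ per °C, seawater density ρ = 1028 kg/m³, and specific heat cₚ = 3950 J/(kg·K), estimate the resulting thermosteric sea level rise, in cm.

Δh = αQ/(ρcₚ) = 1.7×10⁻⁴ × 7.5×10⁸ / (1028 × 3950) ≈ 0.031399 m

Δh = 3.14 cm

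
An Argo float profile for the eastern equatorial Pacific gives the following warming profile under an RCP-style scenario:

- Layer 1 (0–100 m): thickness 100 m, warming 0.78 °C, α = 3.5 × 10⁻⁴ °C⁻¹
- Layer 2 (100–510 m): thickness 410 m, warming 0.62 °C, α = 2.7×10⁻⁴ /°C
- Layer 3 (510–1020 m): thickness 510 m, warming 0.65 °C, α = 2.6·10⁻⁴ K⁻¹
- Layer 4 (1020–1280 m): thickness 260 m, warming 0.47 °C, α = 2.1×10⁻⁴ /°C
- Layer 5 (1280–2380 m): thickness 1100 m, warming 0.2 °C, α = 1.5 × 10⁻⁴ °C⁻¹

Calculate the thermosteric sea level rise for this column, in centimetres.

24.1 cm of thermosteric rise

0.78 × 100 × 3.5×10⁻⁴ = 0.02730 m
Layer 2: 2.7×10⁻⁴ × 0.62 × 410 = 0.068634 m
510 × 0.65 × 2.6×10⁻⁴ = 0.08619 m
2.1×10⁻⁴ × 260 × 0.47 = 0.025662 m
1.5×10⁻⁴ × 0.2 × 1100 = 0.03300 m
Δh = 0.02730 + 0.068634 + 0.08619 + 0.025662 + 0.03300 = 0.240786 m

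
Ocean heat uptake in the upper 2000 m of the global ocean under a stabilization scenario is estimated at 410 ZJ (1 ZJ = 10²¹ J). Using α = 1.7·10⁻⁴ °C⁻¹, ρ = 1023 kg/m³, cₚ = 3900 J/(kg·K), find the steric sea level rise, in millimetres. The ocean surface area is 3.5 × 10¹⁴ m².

Per unit area: Q = 410×10²¹ / (3.5×10¹⁴) ≈ 1.171×10⁹ J/m²
Δh = αQ/(ρcₚ) = 1.7×10⁻⁴ × 1.171×10⁹ / (1023 × 3900) ≈ 0.049896 m

49.9 mm of thermosteric rise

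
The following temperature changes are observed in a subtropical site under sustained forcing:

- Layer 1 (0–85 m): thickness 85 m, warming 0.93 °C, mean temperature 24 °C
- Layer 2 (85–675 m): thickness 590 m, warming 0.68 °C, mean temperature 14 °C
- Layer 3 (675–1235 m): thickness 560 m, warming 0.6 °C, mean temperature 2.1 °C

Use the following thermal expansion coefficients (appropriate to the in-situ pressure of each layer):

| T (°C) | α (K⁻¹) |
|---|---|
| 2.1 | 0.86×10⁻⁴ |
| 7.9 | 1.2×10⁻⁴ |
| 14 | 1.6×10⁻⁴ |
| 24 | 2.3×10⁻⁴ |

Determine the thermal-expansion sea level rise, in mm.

Δh ≈ 111 mm

Layer 1 at 24 °C → α = 2.3×10⁻⁴ K⁻¹
Layer 2 at 14 °C → α = 1.6×10⁻⁴ K⁻¹
Layer 3 at 2.1 °C → α = 0.86×10⁻⁴ K⁻¹
85 × 2.3×10⁻⁴ × 0.93 = 0.0181815 m
Layer 2: 0.68 × 590 × 1.6×10⁻⁴ = 0.064192 m
675–1235 m: 0.86×10⁻⁴ × 560 × 0.6 = 0.028896 m
Δh = 0.0181815 + 0.064192 + 0.028896 = 0.1112695 m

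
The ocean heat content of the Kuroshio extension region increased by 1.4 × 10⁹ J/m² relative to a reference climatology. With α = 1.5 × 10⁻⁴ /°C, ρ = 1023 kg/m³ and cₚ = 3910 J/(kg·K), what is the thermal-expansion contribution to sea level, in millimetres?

Δh = αQ/(ρcₚ) = 1.5×10⁻⁴ × 1.4×10⁹ / (1023 × 3910) ≈ 0.052501 m

about 53 mm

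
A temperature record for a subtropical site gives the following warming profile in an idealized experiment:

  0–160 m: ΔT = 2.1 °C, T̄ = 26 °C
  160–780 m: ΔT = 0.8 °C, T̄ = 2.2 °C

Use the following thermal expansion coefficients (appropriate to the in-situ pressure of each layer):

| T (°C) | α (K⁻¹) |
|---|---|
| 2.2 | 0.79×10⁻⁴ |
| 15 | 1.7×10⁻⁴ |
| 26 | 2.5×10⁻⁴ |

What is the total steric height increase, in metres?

Δh ≈ 0.123 m

Layer 1 at 26 °C → α = 2.5×10⁻⁴ K⁻¹
Layer 2 at 2.2 °C → α = 0.79×10⁻⁴ K⁻¹
0–160 m: 2.5×10⁻⁴ × 160 × 2.1 = 0.08400 m
0.8 × 0.79×10⁻⁴ × 620 = 0.039184 m
Δh = 0.08400 + 0.039184 = 0.123184 m ≈ 0.123 m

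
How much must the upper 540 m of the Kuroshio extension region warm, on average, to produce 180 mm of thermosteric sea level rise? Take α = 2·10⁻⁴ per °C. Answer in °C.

ΔT = Δh/(αH) = 0.18 / (2×10⁻⁴ × 540) ≈ 1.667 °C

1.7 °C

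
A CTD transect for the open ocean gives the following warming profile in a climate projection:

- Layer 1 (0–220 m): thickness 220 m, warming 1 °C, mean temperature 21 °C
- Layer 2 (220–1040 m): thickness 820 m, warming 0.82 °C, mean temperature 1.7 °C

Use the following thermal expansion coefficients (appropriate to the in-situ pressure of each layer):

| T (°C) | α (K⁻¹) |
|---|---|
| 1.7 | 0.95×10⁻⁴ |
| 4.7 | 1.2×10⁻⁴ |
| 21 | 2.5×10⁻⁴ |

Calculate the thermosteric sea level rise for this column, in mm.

Δh = 119 mm

Layer 1 at 21 °C → α = 2.5×10⁻⁴ K⁻¹
Layer 2 at 1.7 °C → α = 0.95×10⁻⁴ K⁻¹
0–220 m: 2.5×10⁻⁴ × 1 × 220 = 0.05500 m
0.95×10⁻⁴ × 0.82 × 820 = 0.063878 m
Δh = 0.05500 + 0.063878 = 0.118878 m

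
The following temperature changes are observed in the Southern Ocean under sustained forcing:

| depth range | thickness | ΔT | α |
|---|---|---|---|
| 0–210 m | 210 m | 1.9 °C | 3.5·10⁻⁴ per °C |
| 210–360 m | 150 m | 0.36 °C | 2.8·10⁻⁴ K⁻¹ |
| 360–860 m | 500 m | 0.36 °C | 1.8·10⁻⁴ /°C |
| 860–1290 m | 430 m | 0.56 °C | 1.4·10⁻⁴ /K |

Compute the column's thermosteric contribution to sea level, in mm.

0–210 m: 1.9 × 3.5×10⁻⁴ × 210 = 0.13965 m
210–360 m: 2.8×10⁻⁴ × 0.36 × 150 = 0.01512 m
Layer 3: 1.8×10⁻⁴ × 500 × 0.36 = 0.03240 m
860–1290 m: 430 × 1.4×10⁻⁴ × 0.56 = 0.033712 m
Δh = 0.13965 + 0.01512 + 0.03240 + 0.033712 = 0.220882 m

220 mm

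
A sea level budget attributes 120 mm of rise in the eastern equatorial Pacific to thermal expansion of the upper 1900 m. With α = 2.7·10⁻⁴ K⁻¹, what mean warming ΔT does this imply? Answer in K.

ΔT = Δh/(αH) = 0.12 / (2.7×10⁻⁴ × 1900) ≈ 0.2339 K

about 0.23 K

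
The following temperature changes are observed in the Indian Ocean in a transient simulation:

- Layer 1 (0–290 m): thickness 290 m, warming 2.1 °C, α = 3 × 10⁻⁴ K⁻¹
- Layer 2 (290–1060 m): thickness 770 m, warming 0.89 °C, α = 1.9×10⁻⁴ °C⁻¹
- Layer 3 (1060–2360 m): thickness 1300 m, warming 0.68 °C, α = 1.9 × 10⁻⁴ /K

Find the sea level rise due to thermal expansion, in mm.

Layer 1: 2.1 × 290 × 3×10⁻⁴ = 0.18270 m
290–1060 m: 0.89 × 1.9×10⁻⁴ × 770 = 0.130207 m
Layer 3: 1.9×10⁻⁴ × 0.68 × 1300 = 0.16796 m
Δh = 0.18270 + 0.130207 + 0.16796 = 0.480867 m ≈ 481 mm

Δh ≈ 481 mm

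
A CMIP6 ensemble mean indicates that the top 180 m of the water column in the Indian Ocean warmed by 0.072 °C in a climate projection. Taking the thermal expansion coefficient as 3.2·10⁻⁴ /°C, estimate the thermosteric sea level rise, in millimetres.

Δh = αΔT·H = 3.2×10⁻⁴ × 0.072 × 180 = 0.0041472 m

Δh = 4.15 mm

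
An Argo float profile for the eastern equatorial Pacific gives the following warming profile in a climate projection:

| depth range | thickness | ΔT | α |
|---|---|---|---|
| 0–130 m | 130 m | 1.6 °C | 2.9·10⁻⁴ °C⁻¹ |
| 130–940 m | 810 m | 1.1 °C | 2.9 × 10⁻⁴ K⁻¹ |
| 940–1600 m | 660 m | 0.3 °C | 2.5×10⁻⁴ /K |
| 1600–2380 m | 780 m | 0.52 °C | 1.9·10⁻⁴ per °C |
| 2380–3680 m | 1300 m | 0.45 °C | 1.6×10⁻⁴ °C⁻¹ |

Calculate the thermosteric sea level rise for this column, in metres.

Δh = 0.539 m

0–130 m: 130 × 1.6 × 2.9×10⁻⁴ = 0.06032 m
Layer 2: 810 × 1.1 × 2.9×10⁻⁴ = 0.25839 m
Layer 3: 0.3 × 2.5×10⁻⁴ × 660 = 0.04950 m
1600–2380 m: 780 × 0.52 × 1.9×10⁻⁴ = 0.077064 m
2380–3680 m: 0.45 × 1.6×10⁻⁴ × 1300 = 0.09360 m
Δh = 0.06032 + 0.25839 + 0.04950 + 0.077064 + 0.09360 = 0.538874 m ≈ 0.539 m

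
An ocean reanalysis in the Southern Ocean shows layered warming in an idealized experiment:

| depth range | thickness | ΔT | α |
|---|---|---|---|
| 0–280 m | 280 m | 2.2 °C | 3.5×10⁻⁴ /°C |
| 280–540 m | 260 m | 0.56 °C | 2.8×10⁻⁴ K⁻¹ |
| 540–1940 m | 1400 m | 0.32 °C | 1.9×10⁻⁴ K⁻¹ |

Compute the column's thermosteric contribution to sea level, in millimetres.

Layer 1: 3.5×10⁻⁴ × 280 × 2.2 = 0.21560 m
Layer 2: 260 × 0.56 × 2.8×10⁻⁴ = 0.040768 m
540–1940 m: 1.9×10⁻⁴ × 1400 × 0.32 = 0.08512 m
Δh = 0.21560 + 0.040768 + 0.08512 = 0.341488 m ≈ 341 mm

341 mm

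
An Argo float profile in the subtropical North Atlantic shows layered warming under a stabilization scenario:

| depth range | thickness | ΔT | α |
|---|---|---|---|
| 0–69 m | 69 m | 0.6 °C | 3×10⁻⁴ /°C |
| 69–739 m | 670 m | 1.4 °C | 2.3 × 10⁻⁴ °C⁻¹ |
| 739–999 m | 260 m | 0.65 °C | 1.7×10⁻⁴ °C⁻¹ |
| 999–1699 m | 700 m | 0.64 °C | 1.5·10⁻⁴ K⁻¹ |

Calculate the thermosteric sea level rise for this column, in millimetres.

324 mm of thermosteric rise

Layer 1: 0.6 × 69 × 3×10⁻⁴ = 0.01242 m
1.4 × 670 × 2.3×10⁻⁴ = 0.21574 m
0.65 × 260 × 1.7×10⁻⁴ = 0.02873 m
1.5×10⁻⁴ × 700 × 0.64 = 0.06720 m
Δh = 0.01242 + 0.21574 + 0.02873 + 0.06720 = 0.32409 m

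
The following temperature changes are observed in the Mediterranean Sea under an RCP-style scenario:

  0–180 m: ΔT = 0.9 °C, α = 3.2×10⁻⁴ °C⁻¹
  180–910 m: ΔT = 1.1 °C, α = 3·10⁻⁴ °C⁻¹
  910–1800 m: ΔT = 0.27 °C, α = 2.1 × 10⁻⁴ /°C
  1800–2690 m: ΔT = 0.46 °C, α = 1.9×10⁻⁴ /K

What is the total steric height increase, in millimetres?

Δh = 421 mm

180 × 0.9 × 3.2×10⁻⁴ = 0.05184 m
180–910 m: 730 × 3×10⁻⁴ × 1.1 = 0.24090 m
Layer 3: 2.1×10⁻⁴ × 890 × 0.27 = 0.050463 m
1800–2690 m: 0.46 × 1.9×10⁻⁴ × 890 = 0.077786 m
Δh = 0.05184 + 0.24090 + 0.050463 + 0.077786 = 0.420989 m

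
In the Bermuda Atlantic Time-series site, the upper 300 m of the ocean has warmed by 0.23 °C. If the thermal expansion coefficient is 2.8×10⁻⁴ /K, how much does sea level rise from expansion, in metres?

Δh = αΔT·H = 2.8×10⁻⁴ × 0.23 × 300 = 0.01932 m

about 0.019 m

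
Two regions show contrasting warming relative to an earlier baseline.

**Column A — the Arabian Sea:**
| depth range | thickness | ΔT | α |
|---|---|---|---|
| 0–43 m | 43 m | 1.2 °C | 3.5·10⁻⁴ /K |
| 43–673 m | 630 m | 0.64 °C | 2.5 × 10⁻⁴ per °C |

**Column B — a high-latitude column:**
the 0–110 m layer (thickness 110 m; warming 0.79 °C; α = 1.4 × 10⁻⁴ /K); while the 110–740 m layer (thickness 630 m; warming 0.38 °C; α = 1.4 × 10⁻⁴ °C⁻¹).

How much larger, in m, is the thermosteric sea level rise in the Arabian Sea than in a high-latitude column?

A 3.5×10⁻⁴ × 1.2 × 43 = 0.01806 m
A Layer 2: 630 × 0.64 × 2.5×10⁻⁴ = 0.10080 m
A total: 0.11886 m
B 0–110 m: 110 × 1.4×10⁻⁴ × 0.79 = 0.012166 m
B Layer 2: 0.38 × 630 × 1.4×10⁻⁴ = 0.033516 m
B total: 0.045682 m
Difference: 0.11886 − 0.045682 = 0.073178 m

0.0732 m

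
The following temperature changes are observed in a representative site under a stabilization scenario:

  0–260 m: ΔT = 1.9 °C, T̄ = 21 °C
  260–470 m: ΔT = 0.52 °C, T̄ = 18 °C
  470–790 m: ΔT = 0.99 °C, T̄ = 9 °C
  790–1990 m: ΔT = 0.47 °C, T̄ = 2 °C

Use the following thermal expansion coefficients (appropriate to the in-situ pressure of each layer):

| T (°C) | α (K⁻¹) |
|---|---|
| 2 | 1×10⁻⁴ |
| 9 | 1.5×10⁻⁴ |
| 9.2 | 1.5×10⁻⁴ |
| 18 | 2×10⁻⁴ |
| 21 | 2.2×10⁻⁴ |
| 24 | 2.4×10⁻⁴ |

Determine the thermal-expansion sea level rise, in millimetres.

230 mm of thermosteric rise

Layer 1 at 21 °C → α = 2.2×10⁻⁴ K⁻¹
Layer 2 at 18 °C → α = 2×10⁻⁴ K⁻¹
Layer 3 at 9 °C → α = 1.5×10⁻⁴ K⁻¹
Layer 4 at 2 °C → α = 1×10⁻⁴ K⁻¹
Layer 1: 2.2×10⁻⁴ × 260 × 1.9 = 0.10868 m
260–470 m: 210 × 2×10⁻⁴ × 0.52 = 0.02184 m
320 × 0.99 × 1.5×10⁻⁴ = 0.04752 m
790–1990 m: 1200 × 0.47 × 1×10⁻⁴ = 0.05640 m
Δh = 0.10868 + 0.02184 + 0.04752 + 0.05640 = 0.23444 m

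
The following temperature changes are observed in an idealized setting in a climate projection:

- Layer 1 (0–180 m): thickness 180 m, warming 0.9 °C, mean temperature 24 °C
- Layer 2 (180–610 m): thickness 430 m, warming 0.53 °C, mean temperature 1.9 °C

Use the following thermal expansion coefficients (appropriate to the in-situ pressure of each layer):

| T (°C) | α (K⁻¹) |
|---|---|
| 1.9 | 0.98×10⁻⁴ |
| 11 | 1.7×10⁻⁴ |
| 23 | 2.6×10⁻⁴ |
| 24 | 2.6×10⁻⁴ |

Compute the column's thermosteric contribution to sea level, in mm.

Δh ≈ 64.5 mm

Layer 1 at 24 °C → α = 2.6×10⁻⁴ K⁻¹
Layer 2 at 1.9 °C → α = 0.98×10⁻⁴ K⁻¹
0–180 m: 180 × 2.6×10⁻⁴ × 0.9 = 0.04212 m
Layer 2: 430 × 0.53 × 0.98×10⁻⁴ = 0.0223342 m
Δh = 0.04212 + 0.0223342 = 0.0644542 m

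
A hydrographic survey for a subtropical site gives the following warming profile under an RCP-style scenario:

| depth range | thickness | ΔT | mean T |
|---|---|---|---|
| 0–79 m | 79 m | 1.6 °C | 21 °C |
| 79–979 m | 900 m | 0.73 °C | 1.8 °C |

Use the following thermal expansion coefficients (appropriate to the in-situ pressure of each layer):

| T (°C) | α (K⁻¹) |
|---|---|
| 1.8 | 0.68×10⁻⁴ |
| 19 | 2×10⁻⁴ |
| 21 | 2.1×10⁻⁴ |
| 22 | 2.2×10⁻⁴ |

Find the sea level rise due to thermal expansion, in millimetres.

about 71 mm

Layer 1 at 21 °C → α = 2.1×10⁻⁴ K⁻¹
Layer 2 at 1.8 °C → α = 0.68×10⁻⁴ K⁻¹
2.1×10⁻⁴ × 79 × 1.6 = 0.026544 m
Layer 2: 900 × 0.68×10⁻⁴ × 0.73 = 0.044676 m
Δh = 0.026544 + 0.044676 = 0.07122 m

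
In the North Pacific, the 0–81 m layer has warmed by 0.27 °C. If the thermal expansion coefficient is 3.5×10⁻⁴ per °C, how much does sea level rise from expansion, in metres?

Δh = αΔT·H = 3.5×10⁻⁴ × 0.27 × 81 = 0.0076545 m

Δh ≈ 0.0077 m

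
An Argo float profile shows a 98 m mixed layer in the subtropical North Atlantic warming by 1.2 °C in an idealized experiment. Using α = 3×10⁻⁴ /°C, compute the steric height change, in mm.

35.3 mm

Δh = αΔT·H = 3×10⁻⁴ × 1.2 × 98 = 0.03528 m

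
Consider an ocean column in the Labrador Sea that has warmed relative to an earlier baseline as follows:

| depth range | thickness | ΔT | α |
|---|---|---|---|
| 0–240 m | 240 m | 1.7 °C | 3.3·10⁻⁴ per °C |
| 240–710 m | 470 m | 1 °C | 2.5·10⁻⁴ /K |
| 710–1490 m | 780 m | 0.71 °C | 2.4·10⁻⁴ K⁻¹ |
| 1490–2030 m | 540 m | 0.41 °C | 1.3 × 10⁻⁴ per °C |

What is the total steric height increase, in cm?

Δh = 41.4 cm

Layer 1: 1.7 × 240 × 3.3×10⁻⁴ = 0.13464 m
1 × 470 × 2.5×10⁻⁴ = 0.11750 m
710–1490 m: 780 × 2.4×10⁻⁴ × 0.71 = 0.132912 m
1490–2030 m: 0.41 × 540 × 1.3×10⁻⁴ = 0.028782 m
Δh = 0.13464 + 0.11750 + 0.132912 + 0.028782 = 0.413834 m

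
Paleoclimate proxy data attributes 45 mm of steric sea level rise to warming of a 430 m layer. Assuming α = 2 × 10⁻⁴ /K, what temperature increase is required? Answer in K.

0.523 K

ΔT = Δh/(αH) = 0.045 / (2×10⁻⁴ × 430) ≈ 0.5233 K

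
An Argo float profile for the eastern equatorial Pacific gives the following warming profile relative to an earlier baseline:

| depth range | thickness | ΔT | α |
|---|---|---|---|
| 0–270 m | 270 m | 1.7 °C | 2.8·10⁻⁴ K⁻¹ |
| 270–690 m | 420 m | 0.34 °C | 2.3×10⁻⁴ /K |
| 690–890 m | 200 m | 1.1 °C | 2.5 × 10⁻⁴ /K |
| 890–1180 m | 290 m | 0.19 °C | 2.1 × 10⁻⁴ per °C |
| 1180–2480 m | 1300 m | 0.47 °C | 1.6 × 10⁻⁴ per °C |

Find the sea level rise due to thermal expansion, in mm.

326 mm of thermosteric rise

270 × 1.7 × 2.8×10⁻⁴ = 0.12852 m
Layer 2: 0.34 × 420 × 2.3×10⁻⁴ = 0.032844 m
Layer 3: 1.1 × 2.5×10⁻⁴ × 200 = 0.05500 m
2.1×10⁻⁴ × 0.19 × 290 = 0.011571 m
1180–2480 m: 0.47 × 1.6×10⁻⁴ × 1300 = 0.09776 m
Δh = 0.12852 + 0.032844 + 0.05500 + 0.011571 + 0.09776 = 0.325695 m ≈ 326 mm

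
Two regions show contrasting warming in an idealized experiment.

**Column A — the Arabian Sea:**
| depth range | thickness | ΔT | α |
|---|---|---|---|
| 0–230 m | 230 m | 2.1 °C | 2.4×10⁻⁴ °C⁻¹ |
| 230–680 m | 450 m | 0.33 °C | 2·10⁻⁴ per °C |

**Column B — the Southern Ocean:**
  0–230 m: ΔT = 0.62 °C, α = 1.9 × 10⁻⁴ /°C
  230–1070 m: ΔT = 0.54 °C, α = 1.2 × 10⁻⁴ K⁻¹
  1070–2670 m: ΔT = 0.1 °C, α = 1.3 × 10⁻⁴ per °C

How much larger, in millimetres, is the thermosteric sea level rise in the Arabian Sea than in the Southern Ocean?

43.3 mm larger

A 2.4×10⁻⁴ × 230 × 2.1 = 0.11592 m
A 230–680 m: 2×10⁻⁴ × 450 × 0.33 = 0.02970 m
A total: 0.14562 m
B 0–230 m: 1.9×10⁻⁴ × 0.62 × 230 = 0.027094 m
B 230–1070 m: 840 × 1.2×10⁻⁴ × 0.54 = 0.054432 m
B Layer 3: 1600 × 1.3×10⁻⁴ × 0.1 = 0.02080 m
B total: 0.102326 m
Difference: 0.14562 − 0.102326 = 0.043294 m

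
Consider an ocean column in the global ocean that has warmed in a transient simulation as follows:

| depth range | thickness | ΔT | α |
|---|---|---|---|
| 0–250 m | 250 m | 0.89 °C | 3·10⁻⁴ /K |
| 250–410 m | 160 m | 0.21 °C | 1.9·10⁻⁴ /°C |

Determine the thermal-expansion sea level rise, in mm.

73.1 mm of thermosteric rise

3×10⁻⁴ × 0.89 × 250 = 0.06675 m
160 × 0.21 × 1.9×10⁻⁴ = 0.006384 m
Δh = 0.06675 + 0.006384 = 0.073134 m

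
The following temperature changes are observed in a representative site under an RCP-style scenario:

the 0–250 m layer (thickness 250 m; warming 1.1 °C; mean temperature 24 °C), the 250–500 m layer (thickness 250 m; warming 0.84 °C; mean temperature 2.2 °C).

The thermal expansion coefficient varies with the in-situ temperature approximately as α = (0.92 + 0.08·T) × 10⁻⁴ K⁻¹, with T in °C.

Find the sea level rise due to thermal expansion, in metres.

0.10 m

Layer 1: α = (0.92 + 0.08×24)×10⁻⁴ = 2.84×10⁻⁴ K⁻¹
Layer 2: α = (0.92 + 0.08×2.2)×10⁻⁴ = 1.096×10⁻⁴ K⁻¹
0–250 m: 2.84×10⁻⁴ × 1.1 × 250 = 0.07810 m
250 × 1.096×10⁻⁴ × 0.84 = 0.023016 m
Δh = 0.07810 + 0.023016 = 0.101116 m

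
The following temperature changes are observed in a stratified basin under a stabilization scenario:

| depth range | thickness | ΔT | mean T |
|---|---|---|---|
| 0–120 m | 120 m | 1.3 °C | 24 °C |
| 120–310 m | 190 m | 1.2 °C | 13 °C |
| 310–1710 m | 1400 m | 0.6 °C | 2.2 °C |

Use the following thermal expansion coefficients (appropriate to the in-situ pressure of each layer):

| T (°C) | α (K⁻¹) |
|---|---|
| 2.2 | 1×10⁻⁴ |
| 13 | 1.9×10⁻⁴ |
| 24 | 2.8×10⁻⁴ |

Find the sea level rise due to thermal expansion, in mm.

170 mm

Layer 1 at 24 °C → α = 2.8×10⁻⁴ K⁻¹
Layer 2 at 13 °C → α = 1.9×10⁻⁴ K⁻¹
Layer 3 at 2.2 °C → α = 1×10⁻⁴ K⁻¹
120 × 2.8×10⁻⁴ × 1.3 = 0.04368 m
1.9×10⁻⁴ × 1.2 × 190 = 0.04332 m
1×10⁻⁴ × 1400 × 0.6 = 0.08400 m
Δh = 0.04368 + 0.04332 + 0.08400 = 0.17100 m ≈ 170 mm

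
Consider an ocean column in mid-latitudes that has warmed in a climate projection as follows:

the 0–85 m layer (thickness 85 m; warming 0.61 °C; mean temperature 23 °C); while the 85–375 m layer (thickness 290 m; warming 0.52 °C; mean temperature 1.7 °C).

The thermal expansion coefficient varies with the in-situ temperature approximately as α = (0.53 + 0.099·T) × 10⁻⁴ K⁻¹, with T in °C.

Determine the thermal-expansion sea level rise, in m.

0.025 m

Layer 1: α = (0.53 + 0.099×23)×10⁻⁴ = 2.807×10⁻⁴ K⁻¹
Layer 2: α = (0.53 + 0.099×1.7)×10⁻⁴ = 0.6983×10⁻⁴ K⁻¹
0.61 × 85 × 2.807×10⁻⁴ = 0.014554295 m
0.52 × 290 × 0.6983×10⁻⁴ = 0.010530364 m
Δh = 0.014554295 + 0.010530364 = 0.025084659 m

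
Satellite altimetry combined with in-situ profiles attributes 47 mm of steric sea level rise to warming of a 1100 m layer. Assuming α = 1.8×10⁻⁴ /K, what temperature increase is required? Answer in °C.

about 0.24 °C

ΔT = Δh/(αH) = 0.047 / (1.8×10⁻⁴ × 1100) ≈ 0.2374 °C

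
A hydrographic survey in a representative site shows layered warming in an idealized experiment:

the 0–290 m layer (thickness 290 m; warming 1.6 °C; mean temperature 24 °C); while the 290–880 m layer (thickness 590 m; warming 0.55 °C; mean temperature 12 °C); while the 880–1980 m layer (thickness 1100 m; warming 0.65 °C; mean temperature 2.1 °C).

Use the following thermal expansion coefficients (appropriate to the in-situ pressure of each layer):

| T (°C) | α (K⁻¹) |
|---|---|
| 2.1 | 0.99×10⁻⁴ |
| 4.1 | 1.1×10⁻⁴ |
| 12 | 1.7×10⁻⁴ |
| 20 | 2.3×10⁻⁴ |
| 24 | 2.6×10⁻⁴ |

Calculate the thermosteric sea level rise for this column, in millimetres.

Layer 1 at 24 °C → α = 2.6×10⁻⁴ K⁻¹
Layer 2 at 12 °C → α = 1.7×10⁻⁴ K⁻¹
Layer 3 at 2.1 °C → α = 0.99×10⁻⁴ K⁻¹
1.6 × 2.6×10⁻⁴ × 290 = 0.12064 m
1.7×10⁻⁴ × 0.55 × 590 = 0.055165 m
880–1980 m: 0.65 × 0.99×10⁻⁴ × 1100 = 0.070785 m
Δh = 0.12064 + 0.055165 + 0.070785 = 0.24659 m

about 247 mm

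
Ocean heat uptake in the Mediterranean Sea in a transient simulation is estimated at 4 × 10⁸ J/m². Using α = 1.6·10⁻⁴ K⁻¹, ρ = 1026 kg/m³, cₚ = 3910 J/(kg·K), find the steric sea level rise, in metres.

Δh = αQ/(ρcₚ) = 1.6×10⁻⁴ × 4×10⁸ / (1026 × 3910) ≈ 0.015953 m

Δh = 0.016 m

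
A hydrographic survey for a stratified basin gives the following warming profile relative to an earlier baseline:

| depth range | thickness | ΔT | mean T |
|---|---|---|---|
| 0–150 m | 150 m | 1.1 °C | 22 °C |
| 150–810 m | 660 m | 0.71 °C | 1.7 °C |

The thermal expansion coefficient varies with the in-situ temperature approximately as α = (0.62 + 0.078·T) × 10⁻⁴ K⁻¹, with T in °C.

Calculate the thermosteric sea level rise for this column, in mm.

Layer 1: α = (0.62 + 0.078×22)×10⁻⁴ = 2.336×10⁻⁴ K⁻¹
Layer 2: α = (0.62 + 0.078×1.7)×10⁻⁴ = 0.7526×10⁻⁴ K⁻¹
Layer 1: 2.336×10⁻⁴ × 1.1 × 150 = 0.038544 m
0.7526×10⁻⁴ × 660 × 0.71 = 0.035266836 m
Δh = 0.038544 + 0.035266836 = 0.073810836 m ≈ 74 mm

74 mm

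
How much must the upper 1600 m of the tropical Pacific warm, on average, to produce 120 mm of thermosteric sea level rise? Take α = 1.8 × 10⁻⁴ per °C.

ΔT = Δh/(αH) = 0.12 / (1.8×10⁻⁴ × 1600) ≈ 0.4167 K

ΔT ≈ 0.417 K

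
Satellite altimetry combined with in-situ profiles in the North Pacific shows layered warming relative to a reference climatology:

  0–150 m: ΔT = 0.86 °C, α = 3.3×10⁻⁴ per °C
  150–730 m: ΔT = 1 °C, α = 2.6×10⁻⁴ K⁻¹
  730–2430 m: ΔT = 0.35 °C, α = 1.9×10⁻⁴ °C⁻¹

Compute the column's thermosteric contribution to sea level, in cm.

about 31 cm

0–150 m: 3.3×10⁻⁴ × 150 × 0.86 = 0.04257 m
580 × 2.6×10⁻⁴ × 1 = 0.15080 m
730–2430 m: 0.35 × 1.9×10⁻⁴ × 1700 = 0.11305 m
Δh = 0.04257 + 0.15080 + 0.11305 = 0.30642 m ≈ 31 cm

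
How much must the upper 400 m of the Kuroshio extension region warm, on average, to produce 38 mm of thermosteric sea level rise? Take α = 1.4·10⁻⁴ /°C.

about 0.68 K

ΔT = Δh/(αH) = 0.038 / (1.4×10⁻⁴ × 400) ≈ 0.6786 K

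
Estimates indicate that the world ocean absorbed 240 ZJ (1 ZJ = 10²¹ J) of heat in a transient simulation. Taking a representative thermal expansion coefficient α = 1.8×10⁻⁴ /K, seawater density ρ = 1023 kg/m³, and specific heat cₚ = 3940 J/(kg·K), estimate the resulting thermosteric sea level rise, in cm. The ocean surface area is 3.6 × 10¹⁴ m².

Δh ≈ 2.98 cm

Per unit area: Q = 240×10²¹ / (3.6×10¹⁴) ≈ 6.667×10⁸ J/m²
Δh = αQ/(ρcₚ) = 1.8×10⁻⁴ × 6.667×10⁸ / (1023 × 3940) ≈ 0.029774 m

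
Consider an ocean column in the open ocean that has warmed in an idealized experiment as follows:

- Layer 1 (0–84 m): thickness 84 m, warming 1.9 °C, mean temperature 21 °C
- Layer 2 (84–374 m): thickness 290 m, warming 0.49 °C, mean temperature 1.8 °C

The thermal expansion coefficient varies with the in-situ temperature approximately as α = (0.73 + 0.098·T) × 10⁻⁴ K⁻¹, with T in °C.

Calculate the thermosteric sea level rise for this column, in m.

Layer 1: α = (0.73 + 0.098×21)×10⁻⁴ = 2.788×10⁻⁴ K⁻¹
Layer 2: α = (0.73 + 0.098×1.8)×10⁻⁴ = 0.9064×10⁻⁴ K⁻¹
1.9 × 84 × 2.788×10⁻⁴ = 0.04449648 m
0.49 × 290 × 0.9064×10⁻⁴ = 0.012879944 m
Δh = 0.04449648 + 0.012879944 = 0.057376424 m

Δh = 0.0574 m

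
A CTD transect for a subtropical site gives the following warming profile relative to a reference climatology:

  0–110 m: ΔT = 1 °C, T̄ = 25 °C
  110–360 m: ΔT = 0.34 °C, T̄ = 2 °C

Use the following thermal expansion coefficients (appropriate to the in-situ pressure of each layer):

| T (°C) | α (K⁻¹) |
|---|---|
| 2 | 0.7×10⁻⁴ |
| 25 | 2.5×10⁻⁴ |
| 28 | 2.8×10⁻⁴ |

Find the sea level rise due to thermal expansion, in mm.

Layer 1 at 25 °C → α = 2.5×10⁻⁴ K⁻¹
Layer 2 at 2 °C → α = 0.7×10⁻⁴ K⁻¹
Layer 1: 110 × 1 × 2.5×10⁻⁴ = 0.02750 m
110–360 m: 0.34 × 250 × 0.7×10⁻⁴ = 0.00595 m
Δh = 0.02750 + 0.00595 = 0.03345 m ≈ 33.5 mm

about 33.5 mm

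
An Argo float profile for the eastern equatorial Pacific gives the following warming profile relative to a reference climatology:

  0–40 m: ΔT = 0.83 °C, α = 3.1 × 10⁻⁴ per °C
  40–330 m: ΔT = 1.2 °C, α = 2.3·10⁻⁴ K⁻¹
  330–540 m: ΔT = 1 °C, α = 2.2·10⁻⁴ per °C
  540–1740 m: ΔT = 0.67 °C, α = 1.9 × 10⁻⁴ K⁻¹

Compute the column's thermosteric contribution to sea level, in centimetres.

about 29 cm

3.1×10⁻⁴ × 40 × 0.83 = 0.010292 m
290 × 2.3×10⁻⁴ × 1.2 = 0.08004 m
1 × 210 × 2.2×10⁻⁴ = 0.04620 m
Layer 4: 1.9×10⁻⁴ × 0.67 × 1200 = 0.15276 m
Δh = 0.010292 + 0.08004 + 0.04620 + 0.15276 = 0.289292 m ≈ 29 cm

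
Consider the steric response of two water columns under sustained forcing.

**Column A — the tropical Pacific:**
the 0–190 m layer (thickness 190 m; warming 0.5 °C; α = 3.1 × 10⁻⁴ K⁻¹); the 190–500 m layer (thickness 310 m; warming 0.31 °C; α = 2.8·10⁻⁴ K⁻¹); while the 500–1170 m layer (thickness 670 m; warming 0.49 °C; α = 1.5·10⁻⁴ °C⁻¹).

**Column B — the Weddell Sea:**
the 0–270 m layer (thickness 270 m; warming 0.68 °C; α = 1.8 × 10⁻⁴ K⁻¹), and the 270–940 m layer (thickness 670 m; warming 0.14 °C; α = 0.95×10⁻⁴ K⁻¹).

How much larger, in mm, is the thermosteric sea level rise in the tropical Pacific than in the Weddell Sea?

A 190 × 3.1×10⁻⁴ × 0.5 = 0.02945 m
A 190–500 m: 310 × 2.8×10⁻⁴ × 0.31 = 0.026908 m
A 670 × 1.5×10⁻⁴ × 0.49 = 0.049245 m
A total: 0.105603 m
B 0.68 × 270 × 1.8×10⁻⁴ = 0.033048 m
B 270–940 m: 0.14 × 670 × 0.95×10⁻⁴ = 0.008911 m
B total: 0.041959 m
Difference: 0.105603 − 0.041959 = 0.063644 m

Δh_A − Δh_B ≈ 64 mm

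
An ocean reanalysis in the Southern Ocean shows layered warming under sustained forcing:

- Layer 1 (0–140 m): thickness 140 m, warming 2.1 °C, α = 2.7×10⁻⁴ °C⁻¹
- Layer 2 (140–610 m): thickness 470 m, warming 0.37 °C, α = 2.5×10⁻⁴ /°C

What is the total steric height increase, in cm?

0–140 m: 2.1 × 140 × 2.7×10⁻⁴ = 0.07938 m
0.37 × 2.5×10⁻⁴ × 470 = 0.043475 m
Δh = 0.07938 + 0.043475 = 0.122855 m

Δh ≈ 12.3 cm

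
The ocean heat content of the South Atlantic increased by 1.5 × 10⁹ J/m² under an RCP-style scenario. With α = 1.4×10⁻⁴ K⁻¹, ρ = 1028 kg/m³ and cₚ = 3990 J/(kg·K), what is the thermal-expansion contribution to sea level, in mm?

51 mm of thermosteric rise

Δh = αQ/(ρcₚ) = 1.4×10⁻⁴ × 1.5×10⁹ / (1028 × 3990) ≈ 0.051198 m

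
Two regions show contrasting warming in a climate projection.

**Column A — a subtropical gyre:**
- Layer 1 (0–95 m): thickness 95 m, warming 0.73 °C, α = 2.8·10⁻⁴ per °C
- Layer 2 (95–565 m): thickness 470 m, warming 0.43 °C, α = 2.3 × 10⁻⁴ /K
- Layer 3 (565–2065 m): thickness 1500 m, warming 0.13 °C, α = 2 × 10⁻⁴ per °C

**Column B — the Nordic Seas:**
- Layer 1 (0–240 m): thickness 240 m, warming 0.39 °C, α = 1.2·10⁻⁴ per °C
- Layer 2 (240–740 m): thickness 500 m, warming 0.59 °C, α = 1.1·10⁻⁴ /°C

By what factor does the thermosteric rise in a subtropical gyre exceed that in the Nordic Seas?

A 95 × 2.8×10⁻⁴ × 0.73 = 0.019418 m
A 95–565 m: 0.43 × 470 × 2.3×10⁻⁴ = 0.046483 m
A 565–2065 m: 1500 × 0.13 × 2×10⁻⁴ = 0.03900 m
A total: 0.104901 m
B 0–240 m: 0.39 × 1.2×10⁻⁴ × 240 = 0.011232 m
B 240–740 m: 1.1×10⁻⁴ × 500 × 0.59 = 0.03245 m
B total: 0.043682 m
Ratio: 0.104901 / 0.043682 ≈ 2.401

2.4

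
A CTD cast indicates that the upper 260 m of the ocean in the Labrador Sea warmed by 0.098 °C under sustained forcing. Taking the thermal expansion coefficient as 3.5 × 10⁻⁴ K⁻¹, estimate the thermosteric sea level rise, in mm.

Δh = αΔT·H = 3.5×10⁻⁴ × 0.098 × 260 = 0.008918 m

Δh = 8.92 mm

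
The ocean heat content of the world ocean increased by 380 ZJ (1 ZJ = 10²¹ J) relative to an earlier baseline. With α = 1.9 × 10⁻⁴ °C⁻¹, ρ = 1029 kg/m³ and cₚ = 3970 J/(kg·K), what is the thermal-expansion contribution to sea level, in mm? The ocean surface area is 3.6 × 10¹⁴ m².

Δh = 49 mm

Per unit area: Q = 380×10²¹ / (3.6×10¹⁴) ≈ 1.056×10⁹ J/m²
Δh = αQ/(ρcₚ) = 1.9×10⁻⁴ × 1.056×10⁹ / (1029 × 3970) ≈ 0.049115 m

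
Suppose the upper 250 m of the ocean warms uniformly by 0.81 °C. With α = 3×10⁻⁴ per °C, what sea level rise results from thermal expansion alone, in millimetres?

Δh ≈ 60.8 mm

Δh = αΔT·H = 3×10⁻⁴ × 0.81 × 250 = 0.06075 m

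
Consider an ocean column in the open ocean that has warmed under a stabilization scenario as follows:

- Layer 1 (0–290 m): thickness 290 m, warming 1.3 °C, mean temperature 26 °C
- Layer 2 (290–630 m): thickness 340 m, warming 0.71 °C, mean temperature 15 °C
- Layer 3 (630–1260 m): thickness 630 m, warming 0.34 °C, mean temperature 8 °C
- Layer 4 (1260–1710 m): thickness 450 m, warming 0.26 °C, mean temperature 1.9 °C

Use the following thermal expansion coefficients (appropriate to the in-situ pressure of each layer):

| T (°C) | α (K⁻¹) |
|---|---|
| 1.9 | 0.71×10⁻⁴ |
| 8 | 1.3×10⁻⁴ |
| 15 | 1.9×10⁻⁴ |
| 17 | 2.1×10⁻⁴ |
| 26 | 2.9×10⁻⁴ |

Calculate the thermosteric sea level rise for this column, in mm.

191 mm

Layer 1 at 26 °C → α = 2.9×10⁻⁴ K⁻¹
Layer 2 at 15 °C → α = 1.9×10⁻⁴ K⁻¹
Layer 3 at 8 °C → α = 1.3×10⁻⁴ K⁻¹
Layer 4 at 1.9 °C → α = 0.71×10⁻⁴ K⁻¹
Layer 1: 1.3 × 2.9×10⁻⁴ × 290 = 0.10933 m
340 × 1.9×10⁻⁴ × 0.71 = 0.045866 m
630–1260 m: 0.34 × 1.3×10⁻⁴ × 630 = 0.027846 m
Layer 4: 0.26 × 0.71×10⁻⁴ × 450 = 0.008307 m
Δh = 0.10933 + 0.045866 + 0.027846 + 0.008307 = 0.191349 m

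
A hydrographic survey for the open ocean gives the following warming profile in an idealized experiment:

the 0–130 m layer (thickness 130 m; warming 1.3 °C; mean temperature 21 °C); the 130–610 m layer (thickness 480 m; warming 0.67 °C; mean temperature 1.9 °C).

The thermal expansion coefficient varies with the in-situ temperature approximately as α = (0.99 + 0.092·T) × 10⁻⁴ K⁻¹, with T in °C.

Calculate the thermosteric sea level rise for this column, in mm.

Layer 1: α = (0.99 + 0.092×21)×10⁻⁴ = 2.922×10⁻⁴ K⁻¹
Layer 2: α = (0.99 + 0.092×1.9)×10⁻⁴ = 1.1648×10⁻⁴ K⁻¹
Layer 1: 1.3 × 2.922×10⁻⁴ × 130 = 0.0493818 m
Layer 2: 0.67 × 480 × 1.1648×10⁻⁴ = 0.037459968 m
Δh = 0.0493818 + 0.037459968 = 0.086841768 m

87 mm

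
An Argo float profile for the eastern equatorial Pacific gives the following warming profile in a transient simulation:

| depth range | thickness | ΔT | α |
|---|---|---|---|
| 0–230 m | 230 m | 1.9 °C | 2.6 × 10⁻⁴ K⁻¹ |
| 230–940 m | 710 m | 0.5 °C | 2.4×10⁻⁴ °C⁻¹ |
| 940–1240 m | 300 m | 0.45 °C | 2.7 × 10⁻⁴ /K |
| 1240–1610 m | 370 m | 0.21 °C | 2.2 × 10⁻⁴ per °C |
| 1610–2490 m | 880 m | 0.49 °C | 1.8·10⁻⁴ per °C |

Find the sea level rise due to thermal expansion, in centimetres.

Layer 1: 1.9 × 2.6×10⁻⁴ × 230 = 0.11362 m
710 × 2.4×10⁻⁴ × 0.5 = 0.08520 m
940–1240 m: 300 × 2.7×10⁻⁴ × 0.45 = 0.03645 m
0.21 × 370 × 2.2×10⁻⁴ = 0.017094 m
880 × 0.49 × 1.8×10⁻⁴ = 0.077616 m
Δh = 0.11362 + 0.08520 + 0.03645 + 0.017094 + 0.077616 = 0.32998 m

Δh ≈ 33 cm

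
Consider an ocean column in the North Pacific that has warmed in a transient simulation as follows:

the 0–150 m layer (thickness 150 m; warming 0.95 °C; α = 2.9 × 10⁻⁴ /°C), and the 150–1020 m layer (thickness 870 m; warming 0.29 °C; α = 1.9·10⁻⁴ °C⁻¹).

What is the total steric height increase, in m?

Layer 1: 2.9×10⁻⁴ × 0.95 × 150 = 0.041325 m
1.9×10⁻⁴ × 0.29 × 870 = 0.047937 m
Δh = 0.041325 + 0.047937 = 0.089262 m

Δh ≈ 0.0893 m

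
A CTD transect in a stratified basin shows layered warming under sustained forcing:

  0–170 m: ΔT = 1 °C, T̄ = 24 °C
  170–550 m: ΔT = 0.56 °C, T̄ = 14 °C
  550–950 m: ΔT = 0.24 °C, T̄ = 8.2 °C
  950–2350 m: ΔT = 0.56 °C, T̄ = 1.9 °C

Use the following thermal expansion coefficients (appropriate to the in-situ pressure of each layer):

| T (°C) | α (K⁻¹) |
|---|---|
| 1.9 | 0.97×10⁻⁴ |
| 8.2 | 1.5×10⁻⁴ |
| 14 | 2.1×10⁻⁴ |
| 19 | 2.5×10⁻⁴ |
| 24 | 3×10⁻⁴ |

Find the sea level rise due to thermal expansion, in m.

Δh = 0.186 m

Layer 1 at 24 °C → α = 3×10⁻⁴ K⁻¹
Layer 2 at 14 °C → α = 2.1×10⁻⁴ K⁻¹
Layer 3 at 8.2 °C → α = 1.5×10⁻⁴ K⁻¹
Layer 4 at 1.9 °C → α = 0.97×10⁻⁴ K⁻¹
0–170 m: 3×10⁻⁴ × 170 × 1 = 0.05100 m
170–550 m: 2.1×10⁻⁴ × 0.56 × 380 = 0.044688 m
550–950 m: 0.24 × 1.5×10⁻⁴ × 400 = 0.01440 m
0.97×10⁻⁴ × 0.56 × 1400 = 0.076048 m
Δh = 0.05100 + 0.044688 + 0.01440 + 0.076048 = 0.186136 m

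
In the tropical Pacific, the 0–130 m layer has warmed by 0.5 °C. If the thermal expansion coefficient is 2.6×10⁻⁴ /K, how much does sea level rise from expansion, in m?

Δh = αΔT·H = 2.6×10⁻⁴ × 0.5 × 130 = 0.01690 m

Δh ≈ 0.017 m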